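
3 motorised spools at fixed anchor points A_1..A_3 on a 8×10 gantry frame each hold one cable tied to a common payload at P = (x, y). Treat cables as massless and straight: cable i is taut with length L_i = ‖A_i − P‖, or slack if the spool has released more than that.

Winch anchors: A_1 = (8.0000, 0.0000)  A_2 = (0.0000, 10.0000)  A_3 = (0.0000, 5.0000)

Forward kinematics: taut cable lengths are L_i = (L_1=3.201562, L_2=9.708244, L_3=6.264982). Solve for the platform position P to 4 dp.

circle eqns → linear via eq_j − eq_1; set q_j = A_j·A_j − L_j²
q_1 = 64.0000+0.0000−10.2500 = 53.7500
16.0000·x − 20.0000·y = q_1−q_2 = 48.0000
16.0000·x − 10.0000·y = q_1−q_3 = 68.0000
solve first two rows → x=5.5000, y=2.0000

(5.5000, 2.0000)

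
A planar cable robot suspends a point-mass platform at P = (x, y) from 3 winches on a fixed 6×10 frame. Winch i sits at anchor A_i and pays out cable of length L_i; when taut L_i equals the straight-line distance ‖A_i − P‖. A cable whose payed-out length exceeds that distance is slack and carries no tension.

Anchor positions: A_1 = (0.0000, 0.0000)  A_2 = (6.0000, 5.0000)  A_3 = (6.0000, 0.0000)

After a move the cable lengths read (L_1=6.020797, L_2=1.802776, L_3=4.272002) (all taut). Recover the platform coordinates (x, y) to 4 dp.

(4.5000, 4.0000)

each cable: (A_i−P)·(A_i−P) = L_i²; let k_i = ‖A_i‖²−L_i²
k_1 = 0.0000+0.0000−36.2500 = -36.2500
row 1: -12.0000x − 10.0000y = -94.0000  (k_2=57.7500)
row 2: -12.0000x + 0.0000y = -54.0000  (k_3=17.7500)
Cramer on rows 1–2 → x = 4.5000, y = 4.0000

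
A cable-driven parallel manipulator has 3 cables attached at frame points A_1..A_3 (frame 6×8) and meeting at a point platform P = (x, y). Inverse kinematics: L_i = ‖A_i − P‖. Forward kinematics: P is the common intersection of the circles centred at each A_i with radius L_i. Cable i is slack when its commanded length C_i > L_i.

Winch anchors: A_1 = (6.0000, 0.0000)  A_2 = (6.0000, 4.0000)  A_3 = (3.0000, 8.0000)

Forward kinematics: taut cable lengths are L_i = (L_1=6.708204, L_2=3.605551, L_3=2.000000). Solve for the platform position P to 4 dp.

(3.0000, 6.0000)

each cable: (A_i−P)·(A_i−P) = L_i²; let c_i = ‖A_i‖²−L_i²
c_1 = 36.0000+0.0000−45.0000 = -9.0000
row 1: 0.0000x − 8.0000y = -48.0000  (c_2=39.0000)
row 2: 6.0000x − 16.0000y = -78.0000  (c_3=69.0000)
Cramer on rows 1–2 → x = 3.0000, y = 6.0000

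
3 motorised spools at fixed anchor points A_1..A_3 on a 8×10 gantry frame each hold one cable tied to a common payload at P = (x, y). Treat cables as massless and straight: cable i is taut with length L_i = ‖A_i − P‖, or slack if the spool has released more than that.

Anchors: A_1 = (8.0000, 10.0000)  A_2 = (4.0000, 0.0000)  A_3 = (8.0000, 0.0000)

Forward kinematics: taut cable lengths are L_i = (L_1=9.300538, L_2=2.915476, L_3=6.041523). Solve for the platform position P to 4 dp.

(2.5000, 2.5000)

each cable: (A_i−P)·(A_i−P) = L_i²; let c_i = ‖A_i‖²−L_i²
c_1 = 64.0000+100.0000−86.5000 = 77.5000
row 1: 8.0000x + 20.0000y = 70.0000  (c_2=7.5000)
row 2: 0.0000x + 20.0000y = 50.0000  (c_3=27.5000)
Cramer on rows 1–2 → x = 2.5000, y = 2.5000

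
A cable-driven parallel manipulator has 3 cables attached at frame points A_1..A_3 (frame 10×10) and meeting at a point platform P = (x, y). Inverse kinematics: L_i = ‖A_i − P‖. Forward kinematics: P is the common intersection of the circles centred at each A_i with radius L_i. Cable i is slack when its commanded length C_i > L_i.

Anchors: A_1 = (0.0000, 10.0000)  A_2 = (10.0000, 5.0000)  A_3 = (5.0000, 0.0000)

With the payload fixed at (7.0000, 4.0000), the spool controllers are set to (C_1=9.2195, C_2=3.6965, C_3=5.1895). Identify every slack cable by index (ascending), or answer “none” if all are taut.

2, 3

cable 1: L_1 = ‖A_1−P‖ = 9.2195;  C_1 = 9.2195 → taut
cable 2: L_2 = ‖A_2−P‖ = 3.1623;  C_2 = 3.6965 → slack
cable 3: L_3 = ‖A_3−P‖ = 4.4721;  C_3 = 5.1895 → slack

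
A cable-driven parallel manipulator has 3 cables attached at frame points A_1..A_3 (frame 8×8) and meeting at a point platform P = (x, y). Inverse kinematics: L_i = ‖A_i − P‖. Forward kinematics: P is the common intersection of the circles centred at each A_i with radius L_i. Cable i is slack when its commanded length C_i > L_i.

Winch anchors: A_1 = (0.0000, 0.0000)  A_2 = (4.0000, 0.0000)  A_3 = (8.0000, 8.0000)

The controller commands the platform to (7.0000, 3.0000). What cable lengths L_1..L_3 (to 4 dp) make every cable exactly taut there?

cable 1: Δx=-7.0000, Δy=-3.0000; L_1 = √(Δx²+Δy²) = 7.6158
cable 2: Δx=-3.0000, Δy=-3.0000; L_2 = √(Δx²+Δy²) = 4.2426
cable 3: Δx=1.0000, Δy=5.0000; L_3 = √(Δx²+Δy²) = 5.0990

(7.6158, 4.2426, 5.0990)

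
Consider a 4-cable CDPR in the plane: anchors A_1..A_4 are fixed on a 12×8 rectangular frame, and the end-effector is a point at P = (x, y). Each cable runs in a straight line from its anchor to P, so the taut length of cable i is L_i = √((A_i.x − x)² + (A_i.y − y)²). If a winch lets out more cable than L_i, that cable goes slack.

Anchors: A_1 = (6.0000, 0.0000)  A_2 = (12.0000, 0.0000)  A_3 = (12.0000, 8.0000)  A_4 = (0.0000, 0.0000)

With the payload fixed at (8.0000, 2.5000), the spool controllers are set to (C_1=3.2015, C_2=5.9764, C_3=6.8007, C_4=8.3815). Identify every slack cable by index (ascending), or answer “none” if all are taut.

2

cable 1: √((-2.0000)²+(-2.5000)²)=3.2016, C_1=3.2015: taut
cable 2: √((4.0000)²+(-2.5000)²)=4.7170, C_2=5.9764: slack
cable 3: √((4.0000)²+(5.5000)²)=6.8007, C_3=6.8007: taut
cable 4: √((-8.0000)²+(-2.5000)²)=8.3815, C_4=8.3815: taut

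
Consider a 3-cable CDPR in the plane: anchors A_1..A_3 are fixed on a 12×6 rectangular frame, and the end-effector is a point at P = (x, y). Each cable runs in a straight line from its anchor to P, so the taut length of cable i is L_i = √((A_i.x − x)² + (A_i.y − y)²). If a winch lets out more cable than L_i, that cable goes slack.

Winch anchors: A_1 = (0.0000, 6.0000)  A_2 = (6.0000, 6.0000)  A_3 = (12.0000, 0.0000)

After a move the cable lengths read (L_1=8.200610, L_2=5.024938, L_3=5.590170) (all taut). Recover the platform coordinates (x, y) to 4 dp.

each cable: (A_i−P)·(A_i−P) = L_i²; let q_i = ‖A_i‖²−L_i²
q_1 = 0.0000+36.0000−67.2500 = -31.2500
row 1: -12.0000x + 0.0000y = -78.0000  (q_2=46.7500)
row 2: -24.0000x + 12.0000y = -144.0000  (q_3=112.7500)
Cramer on rows 1–2 → x = 6.5000, y = 1.0000

(6.5000, 1.0000)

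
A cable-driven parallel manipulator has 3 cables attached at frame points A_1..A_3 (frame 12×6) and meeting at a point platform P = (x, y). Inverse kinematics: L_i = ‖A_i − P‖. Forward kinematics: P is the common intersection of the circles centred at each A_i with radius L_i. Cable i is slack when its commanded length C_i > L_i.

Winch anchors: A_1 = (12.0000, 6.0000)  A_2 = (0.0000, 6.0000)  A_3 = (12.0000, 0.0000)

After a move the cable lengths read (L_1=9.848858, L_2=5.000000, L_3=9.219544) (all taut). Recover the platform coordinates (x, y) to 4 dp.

(3.0000, 2.0000)

each cable: (A_i−P)·(A_i−P) = L_i²; let q_i = ‖A_i‖²−L_i²
q_1 = 144.0000+36.0000−97.0000 = 83.0000
row 1: 24.0000x + 0.0000y = 72.0000  (q_2=11.0000)
row 2: 0.0000x + 12.0000y = 24.0000  (q_3=59.0000)
Cramer on rows 1–2 → x = 3.0000, y = 2.0000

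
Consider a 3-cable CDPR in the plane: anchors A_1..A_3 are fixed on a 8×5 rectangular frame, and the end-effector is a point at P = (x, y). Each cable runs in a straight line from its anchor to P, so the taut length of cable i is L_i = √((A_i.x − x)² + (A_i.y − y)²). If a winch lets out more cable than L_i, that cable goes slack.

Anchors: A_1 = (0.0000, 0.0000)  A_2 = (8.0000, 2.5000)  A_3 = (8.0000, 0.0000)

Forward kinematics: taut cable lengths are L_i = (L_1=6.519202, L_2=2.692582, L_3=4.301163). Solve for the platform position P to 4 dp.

circle eqns → linear via eq_j − eq_1; set c_j = A_j·A_j − L_j²
c_1 = 0.0000+0.0000−42.5000 = -42.5000
-16.0000·x − 5.0000·y = c_1−c_2 = -105.5000
-16.0000·x + 0.0000·y = c_1−c_3 = -88.0000
solve first two rows → x=5.5000, y=3.5000

(5.5000, 3.5000)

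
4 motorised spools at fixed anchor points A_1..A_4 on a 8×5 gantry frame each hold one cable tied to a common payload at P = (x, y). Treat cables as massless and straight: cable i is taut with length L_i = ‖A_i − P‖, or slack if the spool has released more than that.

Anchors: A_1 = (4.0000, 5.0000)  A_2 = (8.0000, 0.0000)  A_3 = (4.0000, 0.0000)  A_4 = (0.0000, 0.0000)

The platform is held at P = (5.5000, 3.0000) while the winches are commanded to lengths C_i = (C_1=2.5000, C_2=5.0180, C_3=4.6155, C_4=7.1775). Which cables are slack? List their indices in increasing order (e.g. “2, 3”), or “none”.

i=1: geometric 2.5000 vs commanded 2.5000 ⇒ taut
i=2: geometric 3.9051 vs commanded 5.0180 ⇒ slack
i=3: geometric 3.3541 vs commanded 4.6155 ⇒ slack
i=4: geometric 6.2650 vs commanded 7.1775 ⇒ slack

2, 3, 4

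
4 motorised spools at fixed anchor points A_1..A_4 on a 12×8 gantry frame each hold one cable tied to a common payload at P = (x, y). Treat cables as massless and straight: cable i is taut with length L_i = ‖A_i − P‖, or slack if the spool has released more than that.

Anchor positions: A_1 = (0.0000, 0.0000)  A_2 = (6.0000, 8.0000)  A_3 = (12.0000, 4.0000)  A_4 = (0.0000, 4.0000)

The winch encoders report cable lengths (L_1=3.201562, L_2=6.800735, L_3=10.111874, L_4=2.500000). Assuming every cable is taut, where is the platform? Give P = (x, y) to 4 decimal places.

each cable: (A_i−P)·(A_i−P) = L_i²; let k_i = ‖A_i‖²−L_i²
k_1 = 0.0000+0.0000−10.2500 = -10.2500
row 1: -12.0000x − 16.0000y = -64.0000  (k_2=53.7500)
row 2: -24.0000x − 8.0000y = -68.0000  (k_3=57.7500)
row 3: 0.0000x − 8.0000y = -20.0000  (k_4=9.7500)
Cramer on rows 1–2 → x = 2.0000, y = 2.5000
check cable 4: ‖A_4−P‖² = 6.2500 ≈ L_4² = 6.2500 ✓

(2.0000, 2.5000)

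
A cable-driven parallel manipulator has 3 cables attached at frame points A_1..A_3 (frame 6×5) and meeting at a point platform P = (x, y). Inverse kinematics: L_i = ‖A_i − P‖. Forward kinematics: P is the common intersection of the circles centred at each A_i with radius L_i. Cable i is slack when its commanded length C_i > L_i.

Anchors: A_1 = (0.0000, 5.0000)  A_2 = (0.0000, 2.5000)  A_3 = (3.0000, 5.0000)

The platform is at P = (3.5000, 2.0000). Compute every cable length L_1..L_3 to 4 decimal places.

(4.6098, 3.5355, 3.0414)

cable 1: Δx=-3.5000, Δy=3.0000; L_1 = √(Δx²+Δy²) = 4.6098
cable 2: Δx=-3.5000, Δy=0.5000; L_2 = √(Δx²+Δy²) = 3.5355
cable 3: Δx=-0.5000, Δy=3.0000; L_3 = √(Δx²+Δy²) = 3.0414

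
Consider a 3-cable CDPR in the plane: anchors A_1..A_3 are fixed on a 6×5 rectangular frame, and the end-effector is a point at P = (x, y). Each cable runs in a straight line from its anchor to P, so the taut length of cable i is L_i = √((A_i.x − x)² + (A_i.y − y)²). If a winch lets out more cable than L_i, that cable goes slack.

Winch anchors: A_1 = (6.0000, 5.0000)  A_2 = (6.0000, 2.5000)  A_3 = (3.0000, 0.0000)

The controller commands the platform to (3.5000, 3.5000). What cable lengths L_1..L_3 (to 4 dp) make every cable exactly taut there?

L_1: Δ = A_1−P = (2.5000, 1.5000) → ‖Δ‖ = √8.5000 = 2.9155
L_2: Δ = A_2−P = (2.5000, -1.0000) → ‖Δ‖ = √7.2500 = 2.6926
L_3: Δ = A_3−P = (-0.5000, -3.5000) → ‖Δ‖ = √12.5000 = 3.5355

(2.9155, 2.6926, 3.5355)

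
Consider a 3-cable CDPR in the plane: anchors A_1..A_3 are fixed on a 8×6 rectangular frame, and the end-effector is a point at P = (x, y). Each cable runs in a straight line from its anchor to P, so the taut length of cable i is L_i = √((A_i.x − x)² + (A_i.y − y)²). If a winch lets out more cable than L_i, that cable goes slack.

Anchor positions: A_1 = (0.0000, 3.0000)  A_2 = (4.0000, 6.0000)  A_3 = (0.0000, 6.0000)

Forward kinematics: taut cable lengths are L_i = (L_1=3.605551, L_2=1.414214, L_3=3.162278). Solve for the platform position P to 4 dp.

(3.0000, 5.0000)

expand ‖A_i−P‖²=L_i² and subtract eq 1 (k_i ≔ ‖A_i‖²−L_i²)
k_1 = 0.0000+9.0000−13.0000 = -4.0000
eq1−eq2 → [-8.0000  -6.0000]·P = -54.0000
eq1−eq3 → [0.0000  -6.0000]·P = -30.0000
2×2 solve → P = (3.0000, 5.0000)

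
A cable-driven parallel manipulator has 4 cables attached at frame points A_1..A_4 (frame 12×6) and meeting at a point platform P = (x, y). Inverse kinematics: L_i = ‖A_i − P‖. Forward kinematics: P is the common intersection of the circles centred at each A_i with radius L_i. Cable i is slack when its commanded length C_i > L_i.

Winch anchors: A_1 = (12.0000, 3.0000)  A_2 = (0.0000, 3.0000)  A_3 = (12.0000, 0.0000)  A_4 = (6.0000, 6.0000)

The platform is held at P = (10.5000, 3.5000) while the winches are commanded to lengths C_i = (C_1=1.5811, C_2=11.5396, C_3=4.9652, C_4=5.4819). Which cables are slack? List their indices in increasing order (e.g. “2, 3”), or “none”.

cable 1: L_1 = ‖A_1−P‖ = 1.5811;  C_1 = 1.5811 → taut
cable 2: L_2 = ‖A_2−P‖ = 10.5119;  C_2 = 11.5396 → slack
cable 3: L_3 = ‖A_3−P‖ = 3.8079;  C_3 = 4.9652 → slack
cable 4: L_4 = ‖A_4−P‖ = 5.1478;  C_4 = 5.4819 → slack

2, 3, 4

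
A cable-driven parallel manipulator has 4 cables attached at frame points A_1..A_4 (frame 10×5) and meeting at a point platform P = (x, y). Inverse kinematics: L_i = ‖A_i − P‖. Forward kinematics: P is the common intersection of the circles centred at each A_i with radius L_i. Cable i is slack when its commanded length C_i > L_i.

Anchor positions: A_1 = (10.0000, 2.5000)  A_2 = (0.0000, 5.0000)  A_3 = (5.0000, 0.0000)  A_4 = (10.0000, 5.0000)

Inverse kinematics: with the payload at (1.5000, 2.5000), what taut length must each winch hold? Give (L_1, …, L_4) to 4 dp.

L_1: Δ = A_1−P = (8.5000, 0.0000) → ‖Δ‖ = √72.2500 = 8.5000
L_2: Δ = A_2−P = (-1.5000, 2.5000) → ‖Δ‖ = √8.5000 = 2.9155
L_3: Δ = A_3−P = (3.5000, -2.5000) → ‖Δ‖ = √18.5000 = 4.3012
L_4: Δ = A_4−P = (8.5000, 2.5000) → ‖Δ‖ = √78.5000 = 8.8600

(8.5000, 2.9155, 4.3012, 8.8600)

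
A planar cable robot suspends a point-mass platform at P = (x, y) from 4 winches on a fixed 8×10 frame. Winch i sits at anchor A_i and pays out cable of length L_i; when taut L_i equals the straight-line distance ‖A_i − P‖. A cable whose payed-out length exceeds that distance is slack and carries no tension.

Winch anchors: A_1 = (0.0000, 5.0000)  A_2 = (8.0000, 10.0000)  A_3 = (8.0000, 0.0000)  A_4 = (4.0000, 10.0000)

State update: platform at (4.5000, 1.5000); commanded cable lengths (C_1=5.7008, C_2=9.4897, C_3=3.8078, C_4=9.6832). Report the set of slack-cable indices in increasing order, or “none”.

2, 4

cable 1: L_1 = ‖A_1−P‖ = 5.7009;  C_1 = 5.7008 → taut
cable 2: L_2 = ‖A_2−P‖ = 9.1924;  C_2 = 9.4897 → slack
cable 3: L_3 = ‖A_3−P‖ = 3.8079;  C_3 = 3.8078 → taut
cable 4: L_4 = ‖A_4−P‖ = 8.5147;  C_4 = 9.6832 → slack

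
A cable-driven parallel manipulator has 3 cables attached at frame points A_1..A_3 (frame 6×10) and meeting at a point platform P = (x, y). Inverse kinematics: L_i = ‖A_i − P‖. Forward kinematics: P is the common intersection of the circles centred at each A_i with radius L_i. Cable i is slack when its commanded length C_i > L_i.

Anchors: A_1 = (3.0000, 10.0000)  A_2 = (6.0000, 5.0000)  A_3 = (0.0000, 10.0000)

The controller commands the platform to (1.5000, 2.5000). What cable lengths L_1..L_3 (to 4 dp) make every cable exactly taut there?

(7.6485, 5.1478, 7.6485)

L_1 = √((3.0000−1.5000)² + (10.0000−2.5000)²) = 7.6485
L_2 = √((6.0000−1.5000)² + (5.0000−2.5000)²) = 5.1478
L_3 = √((0.0000−1.5000)² + (10.0000−2.5000)²) = 7.6485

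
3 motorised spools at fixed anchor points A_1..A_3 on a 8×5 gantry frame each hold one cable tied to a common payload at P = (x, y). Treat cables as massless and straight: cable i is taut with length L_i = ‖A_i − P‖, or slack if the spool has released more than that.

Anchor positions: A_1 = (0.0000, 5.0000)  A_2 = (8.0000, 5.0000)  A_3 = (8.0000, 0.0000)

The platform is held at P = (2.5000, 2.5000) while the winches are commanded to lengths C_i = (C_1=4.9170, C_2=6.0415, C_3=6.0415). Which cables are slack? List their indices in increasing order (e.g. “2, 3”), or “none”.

cable 1: √((-2.5000)²+(2.5000)²)=3.5355, C_1=4.9170: slack
cable 2: √((5.5000)²+(2.5000)²)=6.0415, C_2=6.0415: taut
cable 3: √((5.5000)²+(-2.5000)²)=6.0415, C_3=6.0415: taut

1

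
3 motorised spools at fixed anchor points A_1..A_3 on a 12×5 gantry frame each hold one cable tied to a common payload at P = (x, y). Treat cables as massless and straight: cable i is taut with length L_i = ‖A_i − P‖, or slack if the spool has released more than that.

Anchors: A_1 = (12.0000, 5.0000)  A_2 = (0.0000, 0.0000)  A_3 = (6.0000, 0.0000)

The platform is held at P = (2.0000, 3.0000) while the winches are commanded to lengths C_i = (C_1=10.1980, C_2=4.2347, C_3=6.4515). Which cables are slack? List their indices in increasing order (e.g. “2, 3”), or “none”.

i=1: geometric 10.1980 vs commanded 10.1980 ⇒ taut
i=2: geometric 3.6056 vs commanded 4.2347 ⇒ slack
i=3: geometric 5.0000 vs commanded 6.4515 ⇒ slack

2, 3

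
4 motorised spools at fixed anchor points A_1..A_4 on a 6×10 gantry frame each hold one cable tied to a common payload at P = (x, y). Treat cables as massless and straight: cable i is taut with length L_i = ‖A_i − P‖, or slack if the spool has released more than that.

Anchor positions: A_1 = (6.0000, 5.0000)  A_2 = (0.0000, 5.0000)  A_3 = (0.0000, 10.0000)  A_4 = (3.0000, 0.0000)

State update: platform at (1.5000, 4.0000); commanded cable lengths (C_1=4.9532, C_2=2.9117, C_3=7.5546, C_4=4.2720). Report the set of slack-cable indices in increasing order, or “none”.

i=1: geometric 4.6098 vs commanded 4.9532 ⇒ slack
i=2: geometric 1.8028 vs commanded 2.9117 ⇒ slack
i=3: geometric 6.1847 vs commanded 7.5546 ⇒ slack
i=4: geometric 4.2720 vs commanded 4.2720 ⇒ taut

1, 2, 3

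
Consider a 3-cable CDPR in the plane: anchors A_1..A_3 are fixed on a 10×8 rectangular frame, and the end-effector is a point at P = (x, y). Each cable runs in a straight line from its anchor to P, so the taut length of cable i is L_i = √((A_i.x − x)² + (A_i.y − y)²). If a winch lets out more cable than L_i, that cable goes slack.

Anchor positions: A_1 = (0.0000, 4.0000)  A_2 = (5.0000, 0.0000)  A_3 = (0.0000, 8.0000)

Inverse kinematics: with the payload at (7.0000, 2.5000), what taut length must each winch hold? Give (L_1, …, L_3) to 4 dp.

L_1 = √((0.0000−7.0000)² + (4.0000−2.5000)²) = 7.1589
L_2 = √((5.0000−7.0000)² + (0.0000−2.5000)²) = 3.2016
L_3 = √((0.0000−7.0000)² + (8.0000−2.5000)²) = 8.9022

(7.1589, 3.2016, 8.9022)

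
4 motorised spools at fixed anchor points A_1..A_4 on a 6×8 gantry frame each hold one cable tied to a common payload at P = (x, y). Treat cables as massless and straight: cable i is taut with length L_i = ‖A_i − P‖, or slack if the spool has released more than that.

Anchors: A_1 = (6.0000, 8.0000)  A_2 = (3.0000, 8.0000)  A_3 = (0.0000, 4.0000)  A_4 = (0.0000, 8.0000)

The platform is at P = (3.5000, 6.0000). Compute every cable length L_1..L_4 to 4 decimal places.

(3.2016, 2.0616, 4.0311, 4.0311)

L_1 = √((6.0000−3.5000)² + (8.0000−6.0000)²) = 3.2016
L_2 = √((3.0000−3.5000)² + (8.0000−6.0000)²) = 2.0616
L_3 = √((0.0000−3.5000)² + (4.0000−6.0000)²) = 4.0311
L_4 = √((0.0000−3.5000)² + (8.0000−6.0000)²) = 4.0311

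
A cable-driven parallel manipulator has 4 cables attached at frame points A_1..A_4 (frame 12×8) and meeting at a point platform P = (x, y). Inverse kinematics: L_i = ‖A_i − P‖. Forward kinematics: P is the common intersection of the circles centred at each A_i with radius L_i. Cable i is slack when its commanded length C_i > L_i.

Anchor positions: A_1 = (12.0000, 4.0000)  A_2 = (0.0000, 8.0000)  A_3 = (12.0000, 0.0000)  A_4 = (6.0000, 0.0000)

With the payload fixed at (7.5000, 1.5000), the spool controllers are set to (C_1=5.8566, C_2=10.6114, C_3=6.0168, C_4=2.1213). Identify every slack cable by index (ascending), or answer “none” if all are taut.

1, 2, 3

cable 1: L_1 = ‖A_1−P‖ = 5.1478;  C_1 = 5.8566 → slack
cable 2: L_2 = ‖A_2−P‖ = 9.9247;  C_2 = 10.6114 → slack
cable 3: L_3 = ‖A_3−P‖ = 4.7434;  C_3 = 6.0168 → slack
cable 4: L_4 = ‖A_4−P‖ = 2.1213;  C_4 = 2.1213 → taut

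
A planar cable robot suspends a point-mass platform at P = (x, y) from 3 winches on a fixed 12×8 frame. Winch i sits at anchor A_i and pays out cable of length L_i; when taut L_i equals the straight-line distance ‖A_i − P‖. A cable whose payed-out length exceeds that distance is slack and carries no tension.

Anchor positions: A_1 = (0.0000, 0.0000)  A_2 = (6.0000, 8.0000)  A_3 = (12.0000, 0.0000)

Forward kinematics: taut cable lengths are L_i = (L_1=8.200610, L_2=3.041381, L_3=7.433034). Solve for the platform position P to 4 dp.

each cable: (A_i−P)·(A_i−P) = L_i²; let k_i = ‖A_i‖²−L_i²
k_1 = 0.0000+0.0000−67.2500 = -67.2500
row 1: -12.0000x − 16.0000y = -158.0000  (k_2=90.7500)
row 2: -24.0000x + 0.0000y = -156.0000  (k_3=88.7500)
Cramer on rows 1–2 → x = 6.5000, y = 5.0000

(6.5000, 5.0000)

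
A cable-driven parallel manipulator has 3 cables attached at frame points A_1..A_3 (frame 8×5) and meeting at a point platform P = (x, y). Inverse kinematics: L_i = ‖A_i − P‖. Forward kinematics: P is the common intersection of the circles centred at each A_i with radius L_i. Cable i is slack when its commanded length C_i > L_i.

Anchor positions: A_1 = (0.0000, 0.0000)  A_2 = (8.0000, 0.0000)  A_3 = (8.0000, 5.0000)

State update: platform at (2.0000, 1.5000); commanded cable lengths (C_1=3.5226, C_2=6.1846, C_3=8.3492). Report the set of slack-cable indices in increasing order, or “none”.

cable 1: L_1 = ‖A_1−P‖ = 2.5000;  C_1 = 3.5226 → slack
cable 2: L_2 = ‖A_2−P‖ = 6.1847;  C_2 = 6.1846 → taut
cable 3: L_3 = ‖A_3−P‖ = 6.9462;  C_3 = 8.3492 → slack

1, 3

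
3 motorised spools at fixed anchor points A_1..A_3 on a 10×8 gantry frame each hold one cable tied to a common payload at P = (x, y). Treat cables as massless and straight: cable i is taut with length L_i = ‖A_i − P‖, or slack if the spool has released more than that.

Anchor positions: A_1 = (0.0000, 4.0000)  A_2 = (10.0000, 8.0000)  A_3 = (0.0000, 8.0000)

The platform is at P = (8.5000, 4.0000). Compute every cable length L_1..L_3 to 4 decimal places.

(8.5000, 4.2720, 9.3941)

L_1: Δ = A_1−P = (-8.5000, 0.0000) → ‖Δ‖ = √72.2500 = 8.5000
L_2: Δ = A_2−P = (1.5000, 4.0000) → ‖Δ‖ = √18.2500 = 4.2720
L_3: Δ = A_3−P = (-8.5000, 4.0000) → ‖Δ‖ = √88.2500 = 9.3941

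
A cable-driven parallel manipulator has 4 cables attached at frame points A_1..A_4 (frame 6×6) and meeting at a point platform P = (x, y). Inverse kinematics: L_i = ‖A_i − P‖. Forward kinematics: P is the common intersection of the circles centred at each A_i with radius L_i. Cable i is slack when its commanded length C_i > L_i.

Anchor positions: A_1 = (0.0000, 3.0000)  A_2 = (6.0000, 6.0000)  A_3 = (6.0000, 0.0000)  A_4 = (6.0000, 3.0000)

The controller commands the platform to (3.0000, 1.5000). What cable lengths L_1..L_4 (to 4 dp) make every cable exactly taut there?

(3.3541, 5.4083, 3.3541, 3.3541)

cable 1: Δx=-3.0000, Δy=1.5000; L_1 = √(Δx²+Δy²) = 3.3541
cable 2: Δx=3.0000, Δy=4.5000; L_2 = √(Δx²+Δy²) = 5.4083
cable 3: Δx=3.0000, Δy=-1.5000; L_3 = √(Δx²+Δy²) = 3.3541
cable 4: Δx=3.0000, Δy=1.5000; L_4 = √(Δx²+Δy²) = 3.3541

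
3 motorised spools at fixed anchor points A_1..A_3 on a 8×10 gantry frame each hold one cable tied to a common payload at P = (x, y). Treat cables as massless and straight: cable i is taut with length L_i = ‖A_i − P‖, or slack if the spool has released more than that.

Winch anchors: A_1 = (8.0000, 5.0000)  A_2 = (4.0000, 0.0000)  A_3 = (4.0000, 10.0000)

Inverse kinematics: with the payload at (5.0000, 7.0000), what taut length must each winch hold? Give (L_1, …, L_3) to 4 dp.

(3.6056, 7.0711, 3.1623)

L_1: Δ = A_1−P = (3.0000, -2.0000) → ‖Δ‖ = √13.0000 = 3.6056
L_2: Δ = A_2−P = (-1.0000, -7.0000) → ‖Δ‖ = √50.0000 = 7.0711
L_3: Δ = A_3−P = (-1.0000, 3.0000) → ‖Δ‖ = √10.0000 = 3.1623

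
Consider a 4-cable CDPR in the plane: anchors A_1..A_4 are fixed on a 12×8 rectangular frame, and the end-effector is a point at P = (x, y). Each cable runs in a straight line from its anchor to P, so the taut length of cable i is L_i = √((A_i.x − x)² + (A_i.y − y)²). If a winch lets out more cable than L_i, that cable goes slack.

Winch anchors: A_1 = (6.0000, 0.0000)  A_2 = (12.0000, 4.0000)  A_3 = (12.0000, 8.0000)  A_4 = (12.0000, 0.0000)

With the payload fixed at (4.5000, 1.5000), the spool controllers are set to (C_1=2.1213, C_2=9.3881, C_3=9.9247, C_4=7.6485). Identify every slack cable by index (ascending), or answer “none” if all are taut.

cable 1: √((1.5000)²+(-1.5000)²)=2.1213, C_1=2.1213: taut
cable 2: √((7.5000)²+(2.5000)²)=7.9057, C_2=9.3881: slack
cable 3: √((7.5000)²+(6.5000)²)=9.9247, C_3=9.9247: taut
cable 4: √((7.5000)²+(-1.5000)²)=7.6485, C_4=7.6485: taut

2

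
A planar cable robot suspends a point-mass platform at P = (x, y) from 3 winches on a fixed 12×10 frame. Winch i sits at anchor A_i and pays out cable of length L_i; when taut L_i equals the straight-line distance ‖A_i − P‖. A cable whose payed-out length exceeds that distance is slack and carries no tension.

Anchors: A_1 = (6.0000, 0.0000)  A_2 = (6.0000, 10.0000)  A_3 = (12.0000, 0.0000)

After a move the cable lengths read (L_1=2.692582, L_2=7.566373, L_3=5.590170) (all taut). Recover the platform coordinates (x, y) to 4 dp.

(7.0000, 2.5000)

each cable: (A_i−P)·(A_i−P) = L_i²; let c_i = ‖A_i‖²−L_i²
c_1 = 36.0000+0.0000−7.2500 = 28.7500
row 1: 0.0000x − 20.0000y = -50.0000  (c_2=78.7500)
row 2: -12.0000x + 0.0000y = -84.0000  (c_3=112.7500)
Cramer on rows 1–2 → x = 7.0000, y = 2.5000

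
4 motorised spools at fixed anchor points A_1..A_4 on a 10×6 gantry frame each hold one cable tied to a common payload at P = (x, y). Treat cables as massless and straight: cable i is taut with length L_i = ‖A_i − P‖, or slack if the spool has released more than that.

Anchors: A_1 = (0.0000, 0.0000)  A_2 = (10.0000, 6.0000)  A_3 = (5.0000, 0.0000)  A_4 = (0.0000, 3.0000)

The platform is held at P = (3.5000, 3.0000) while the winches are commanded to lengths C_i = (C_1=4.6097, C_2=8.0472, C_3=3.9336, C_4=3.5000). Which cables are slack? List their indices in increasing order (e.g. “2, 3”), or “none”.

cable 1: L_1 = ‖A_1−P‖ = 4.6098;  C_1 = 4.6097 → taut
cable 2: L_2 = ‖A_2−P‖ = 7.1589;  C_2 = 8.0472 → slack
cable 3: L_3 = ‖A_3−P‖ = 3.3541;  C_3 = 3.9336 → slack
cable 4: L_4 = ‖A_4−P‖ = 3.5000;  C_4 = 3.5000 → taut

2, 3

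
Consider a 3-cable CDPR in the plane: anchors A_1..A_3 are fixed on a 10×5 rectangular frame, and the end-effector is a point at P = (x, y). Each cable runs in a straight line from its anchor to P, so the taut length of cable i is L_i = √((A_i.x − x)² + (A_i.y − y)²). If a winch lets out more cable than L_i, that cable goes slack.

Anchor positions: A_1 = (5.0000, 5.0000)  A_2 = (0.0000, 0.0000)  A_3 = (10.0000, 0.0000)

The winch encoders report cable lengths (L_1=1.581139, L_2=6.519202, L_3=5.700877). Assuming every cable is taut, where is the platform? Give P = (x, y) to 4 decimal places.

(5.5000, 3.5000)

each cable: (A_i−P)·(A_i−P) = L_i²; let q_i = ‖A_i‖²−L_i²
q_1 = 25.0000+25.0000−2.5000 = 47.5000
row 1: 10.0000x + 10.0000y = 90.0000  (q_2=-42.5000)
row 2: -10.0000x + 10.0000y = -20.0000  (q_3=67.5000)
Cramer on rows 1–2 → x = 5.5000, y = 3.5000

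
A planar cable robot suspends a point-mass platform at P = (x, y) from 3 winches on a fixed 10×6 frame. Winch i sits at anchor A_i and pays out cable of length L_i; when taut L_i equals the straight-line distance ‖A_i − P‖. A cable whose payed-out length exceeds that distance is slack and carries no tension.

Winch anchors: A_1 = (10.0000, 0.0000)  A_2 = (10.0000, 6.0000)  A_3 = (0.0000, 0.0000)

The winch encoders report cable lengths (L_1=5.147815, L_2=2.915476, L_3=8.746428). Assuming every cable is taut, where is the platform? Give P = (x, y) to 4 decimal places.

(7.5000, 4.5000)

each cable: (A_i−P)·(A_i−P) = L_i²; let c_i = ‖A_i‖²−L_i²
c_1 = 100.0000+0.0000−26.5000 = 73.5000
row 1: 0.0000x − 12.0000y = -54.0000  (c_2=127.5000)
row 2: 20.0000x + 0.0000y = 150.0000  (c_3=-76.5000)
Cramer on rows 1–2 → x = 7.5000, y = 4.5000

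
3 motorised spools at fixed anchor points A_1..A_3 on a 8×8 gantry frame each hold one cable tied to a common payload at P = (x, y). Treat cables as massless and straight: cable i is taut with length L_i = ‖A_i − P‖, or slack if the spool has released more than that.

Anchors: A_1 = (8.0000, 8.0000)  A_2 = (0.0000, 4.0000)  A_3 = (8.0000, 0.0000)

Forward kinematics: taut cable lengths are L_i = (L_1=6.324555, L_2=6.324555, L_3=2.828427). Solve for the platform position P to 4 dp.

(6.0000, 2.0000)

expand ‖A_i−P‖²=L_i² and subtract eq 1 (c_i ≔ ‖A_i‖²−L_i²)
c_1 = 64.0000+64.0000−40.0000 = 88.0000
eq1−eq2 → [16.0000  8.0000]·P = 112.0000
eq1−eq3 → [0.0000  16.0000]·P = 32.0000
2×2 solve → P = (6.0000, 2.0000)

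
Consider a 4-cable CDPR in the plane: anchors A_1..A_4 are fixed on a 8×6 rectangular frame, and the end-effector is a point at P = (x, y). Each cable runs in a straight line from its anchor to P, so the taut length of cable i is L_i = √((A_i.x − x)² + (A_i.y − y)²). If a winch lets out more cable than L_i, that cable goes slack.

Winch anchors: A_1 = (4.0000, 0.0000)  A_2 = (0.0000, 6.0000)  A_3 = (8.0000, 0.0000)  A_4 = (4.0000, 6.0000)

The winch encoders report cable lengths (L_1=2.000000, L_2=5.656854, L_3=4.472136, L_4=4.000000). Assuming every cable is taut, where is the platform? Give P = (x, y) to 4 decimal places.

circle eqns → linear via eq_j − eq_1; set k_j = A_j·A_j − L_j²
k_1 = 16.0000+0.0000−4.0000 = 12.0000
8.0000·x − 12.0000·y = k_1−k_2 = 8.0000
-8.0000·x + 0.0000·y = k_1−k_3 = -32.0000
0.0000·x − 12.0000·y = k_1−k_4 = -24.0000
solve first two rows → x=4.0000, y=2.0000
check cable 4: ‖A_4−P‖² = 16.0000 ≈ L_4² = 16.0000 ✓

(4.0000, 2.0000)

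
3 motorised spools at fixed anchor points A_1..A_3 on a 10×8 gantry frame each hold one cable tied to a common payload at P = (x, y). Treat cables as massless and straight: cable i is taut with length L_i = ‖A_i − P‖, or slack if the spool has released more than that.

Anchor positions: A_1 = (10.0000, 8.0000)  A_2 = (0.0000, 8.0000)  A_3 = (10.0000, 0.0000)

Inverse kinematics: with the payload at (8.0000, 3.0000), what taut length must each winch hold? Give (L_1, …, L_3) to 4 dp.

(5.3852, 9.4340, 3.6056)

L_1 = √((10.0000−8.0000)² + (8.0000−3.0000)²) = 5.3852
L_2 = √((0.0000−8.0000)² + (8.0000−3.0000)²) = 9.4340
L_3 = √((10.0000−8.0000)² + (0.0000−3.0000)²) = 3.6056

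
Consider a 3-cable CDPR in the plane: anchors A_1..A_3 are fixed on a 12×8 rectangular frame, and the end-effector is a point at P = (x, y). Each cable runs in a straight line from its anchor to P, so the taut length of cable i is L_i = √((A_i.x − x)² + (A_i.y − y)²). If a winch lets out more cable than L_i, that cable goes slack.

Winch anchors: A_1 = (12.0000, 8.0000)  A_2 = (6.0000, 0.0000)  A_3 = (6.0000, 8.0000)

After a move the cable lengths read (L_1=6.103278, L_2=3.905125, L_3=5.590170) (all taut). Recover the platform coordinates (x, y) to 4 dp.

circle eqns → linear via eq_j − eq_1; set q_j = A_j·A_j − L_j²
q_1 = 144.0000+64.0000−37.2500 = 170.7500
12.0000·x + 16.0000·y = q_1−q_2 = 150.0000
12.0000·x + 0.0000·y = q_1−q_3 = 102.0000
solve first two rows → x=8.5000, y=3.0000

(8.5000, 3.0000)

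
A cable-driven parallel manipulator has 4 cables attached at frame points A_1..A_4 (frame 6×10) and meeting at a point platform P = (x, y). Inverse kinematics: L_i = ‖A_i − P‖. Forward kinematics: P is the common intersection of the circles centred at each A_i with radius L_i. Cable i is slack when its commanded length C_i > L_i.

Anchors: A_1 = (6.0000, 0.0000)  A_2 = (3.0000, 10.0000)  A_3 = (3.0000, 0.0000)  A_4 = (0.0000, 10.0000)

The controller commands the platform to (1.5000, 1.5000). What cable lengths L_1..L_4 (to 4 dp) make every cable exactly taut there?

(4.7434, 8.6313, 2.1213, 8.6313)

L_1: Δ = A_1−P = (4.5000, -1.5000) → ‖Δ‖ = √22.5000 = 4.7434
L_2: Δ = A_2−P = (1.5000, 8.5000) → ‖Δ‖ = √74.5000 = 8.6313
L_3: Δ = A_3−P = (1.5000, -1.5000) → ‖Δ‖ = √4.5000 = 2.1213
L_4: Δ = A_4−P = (-1.5000, 8.5000) → ‖Δ‖ = √74.5000 = 8.6313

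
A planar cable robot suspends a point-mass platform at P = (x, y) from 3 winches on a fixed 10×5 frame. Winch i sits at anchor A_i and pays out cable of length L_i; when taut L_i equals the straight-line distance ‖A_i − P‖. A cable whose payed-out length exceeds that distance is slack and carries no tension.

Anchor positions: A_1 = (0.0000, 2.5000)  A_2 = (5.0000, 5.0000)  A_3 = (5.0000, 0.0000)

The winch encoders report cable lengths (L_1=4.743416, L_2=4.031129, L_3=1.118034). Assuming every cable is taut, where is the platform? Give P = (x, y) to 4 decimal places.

(4.5000, 1.0000)

each cable: (A_i−P)·(A_i−P) = L_i²; let k_i = ‖A_i‖²−L_i²
k_1 = 0.0000+6.2500−22.5000 = -16.2500
row 1: -10.0000x − 5.0000y = -50.0000  (k_2=33.7500)
row 2: -10.0000x + 5.0000y = -40.0000  (k_3=23.7500)
Cramer on rows 1–2 → x = 4.5000, y = 1.0000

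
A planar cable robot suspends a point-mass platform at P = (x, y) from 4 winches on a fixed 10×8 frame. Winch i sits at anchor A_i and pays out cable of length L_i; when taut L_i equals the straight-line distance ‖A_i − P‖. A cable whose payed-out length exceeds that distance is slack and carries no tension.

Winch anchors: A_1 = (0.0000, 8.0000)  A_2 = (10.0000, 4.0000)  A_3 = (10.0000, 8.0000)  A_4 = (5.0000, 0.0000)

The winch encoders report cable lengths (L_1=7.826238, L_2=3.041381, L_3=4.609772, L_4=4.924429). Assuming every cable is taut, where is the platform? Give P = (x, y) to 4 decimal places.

(7.0000, 4.5000)

circle eqns → linear via eq_j − eq_1; set k_j = A_j·A_j − L_j²
k_1 = 0.0000+64.0000−61.2500 = 2.7500
-20.0000·x + 8.0000·y = k_1−k_2 = -104.0000
-20.0000·x + 0.0000·y = k_1−k_3 = -140.0000
-10.0000·x + 16.0000·y = k_1−k_4 = 2.0000
solve first two rows → x=7.0000, y=4.5000
check cable 4: ‖A_4−P‖² = 24.2500 ≈ L_4² = 24.2500 ✓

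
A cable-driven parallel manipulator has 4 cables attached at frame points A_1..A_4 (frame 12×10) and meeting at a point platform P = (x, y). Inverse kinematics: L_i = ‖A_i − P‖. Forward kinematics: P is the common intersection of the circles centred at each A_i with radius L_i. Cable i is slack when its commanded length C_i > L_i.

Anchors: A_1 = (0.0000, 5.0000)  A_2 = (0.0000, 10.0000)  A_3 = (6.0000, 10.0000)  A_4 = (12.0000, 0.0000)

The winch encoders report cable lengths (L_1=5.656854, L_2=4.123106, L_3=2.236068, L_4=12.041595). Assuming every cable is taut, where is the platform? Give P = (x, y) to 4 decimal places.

expand ‖A_i−P‖²=L_i² and subtract eq 1 (k_i ≔ ‖A_i‖²−L_i²)
k_1 = 0.0000+25.0000−32.0000 = -7.0000
eq1−eq2 → [0.0000  -10.0000]·P = -90.0000
eq1−eq3 → [-12.0000  -10.0000]·P = -138.0000
eq1−eq4 → [-24.0000  10.0000]·P = -6.0000
2×2 solve → P = (4.0000, 9.0000)
check cable 4: ‖A_4−P‖² = 145.0000 ≈ L_4² = 145.0000 ✓

(4.0000, 9.0000)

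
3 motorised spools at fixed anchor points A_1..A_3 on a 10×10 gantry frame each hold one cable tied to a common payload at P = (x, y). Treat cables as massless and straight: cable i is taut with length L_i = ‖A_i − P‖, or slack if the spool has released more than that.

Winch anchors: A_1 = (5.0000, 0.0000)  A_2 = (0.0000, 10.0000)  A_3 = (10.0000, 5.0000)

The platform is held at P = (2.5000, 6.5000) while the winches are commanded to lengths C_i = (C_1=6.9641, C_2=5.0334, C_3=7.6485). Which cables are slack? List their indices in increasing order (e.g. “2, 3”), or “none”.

cable 1: L_1 = ‖A_1−P‖ = 6.9642;  C_1 = 6.9641 → taut
cable 2: L_2 = ‖A_2−P‖ = 4.3012;  C_2 = 5.0334 → slack
cable 3: L_3 = ‖A_3−P‖ = 7.6485;  C_3 = 7.6485 → taut

2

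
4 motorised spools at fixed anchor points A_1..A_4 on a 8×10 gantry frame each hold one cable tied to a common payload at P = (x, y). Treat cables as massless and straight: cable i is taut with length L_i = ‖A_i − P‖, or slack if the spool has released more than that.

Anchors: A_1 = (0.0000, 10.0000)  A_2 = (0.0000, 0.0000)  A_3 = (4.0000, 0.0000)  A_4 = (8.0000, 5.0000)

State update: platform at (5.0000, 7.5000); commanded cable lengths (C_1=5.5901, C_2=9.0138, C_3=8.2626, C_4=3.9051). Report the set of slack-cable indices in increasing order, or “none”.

i=1: geometric 5.5902 vs commanded 5.5901 ⇒ taut
i=2: geometric 9.0139 vs commanded 9.0138 ⇒ taut
i=3: geometric 7.5664 vs commanded 8.2626 ⇒ slack
i=4: geometric 3.9051 vs commanded 3.9051 ⇒ taut

3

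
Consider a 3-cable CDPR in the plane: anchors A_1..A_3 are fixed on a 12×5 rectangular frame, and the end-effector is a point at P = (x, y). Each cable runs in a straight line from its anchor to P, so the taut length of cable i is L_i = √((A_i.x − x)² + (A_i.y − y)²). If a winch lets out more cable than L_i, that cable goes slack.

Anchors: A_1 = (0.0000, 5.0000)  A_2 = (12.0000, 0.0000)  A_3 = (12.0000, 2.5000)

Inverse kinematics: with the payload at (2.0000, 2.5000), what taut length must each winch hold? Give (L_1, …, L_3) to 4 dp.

(3.2016, 10.3078, 10.0000)

L_1: Δ = A_1−P = (-2.0000, 2.5000) → ‖Δ‖ = √10.2500 = 3.2016
L_2: Δ = A_2−P = (10.0000, -2.5000) → ‖Δ‖ = √106.2500 = 10.3078
L_3: Δ = A_3−P = (10.0000, 0.0000) → ‖Δ‖ = √100.0000 = 10.0000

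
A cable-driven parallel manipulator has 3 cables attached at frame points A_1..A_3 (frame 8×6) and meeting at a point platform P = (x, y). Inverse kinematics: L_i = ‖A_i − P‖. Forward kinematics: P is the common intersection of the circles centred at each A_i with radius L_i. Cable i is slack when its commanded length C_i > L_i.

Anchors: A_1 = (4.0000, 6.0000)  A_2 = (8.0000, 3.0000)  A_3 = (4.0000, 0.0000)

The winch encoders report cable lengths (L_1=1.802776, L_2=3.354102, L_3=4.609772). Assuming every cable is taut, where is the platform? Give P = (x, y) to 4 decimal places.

(5.0000, 4.5000)

each cable: (A_i−P)·(A_i−P) = L_i²; let k_i = ‖A_i‖²−L_i²
k_1 = 16.0000+36.0000−3.2500 = 48.7500
row 1: -8.0000x + 6.0000y = -13.0000  (k_2=61.7500)
row 2: 0.0000x + 12.0000y = 54.0000  (k_3=-5.2500)
Cramer on rows 1–2 → x = 5.0000, y = 4.5000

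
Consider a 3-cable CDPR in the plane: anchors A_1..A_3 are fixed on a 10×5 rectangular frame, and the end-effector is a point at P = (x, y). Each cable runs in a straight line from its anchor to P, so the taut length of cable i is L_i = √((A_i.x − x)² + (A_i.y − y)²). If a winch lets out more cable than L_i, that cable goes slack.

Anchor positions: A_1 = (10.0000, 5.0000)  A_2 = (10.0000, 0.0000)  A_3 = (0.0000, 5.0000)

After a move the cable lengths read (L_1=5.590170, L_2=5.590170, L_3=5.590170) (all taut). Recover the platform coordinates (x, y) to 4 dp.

circle eqns → linear via eq_j − eq_1; set k_j = A_j·A_j − L_j²
k_1 = 100.0000+25.0000−31.2500 = 93.7500
0.0000·x + 10.0000·y = k_1−k_2 = 25.0000
20.0000·x + 0.0000·y = k_1−k_3 = 100.0000
solve first two rows → x=5.0000, y=2.5000

(5.0000, 2.5000)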